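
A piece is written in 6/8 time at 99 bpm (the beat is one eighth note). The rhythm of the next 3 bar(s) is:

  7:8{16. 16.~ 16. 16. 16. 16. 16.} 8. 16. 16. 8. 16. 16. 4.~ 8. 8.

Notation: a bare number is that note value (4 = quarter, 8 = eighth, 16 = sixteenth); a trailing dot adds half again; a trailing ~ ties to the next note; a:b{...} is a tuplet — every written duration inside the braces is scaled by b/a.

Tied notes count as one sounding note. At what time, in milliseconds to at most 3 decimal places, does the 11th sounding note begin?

note 11 onset = 21/2b = 6363.636ms

1. 0.0ms @ 0 + 519.481ms (6/7)
2. 519.481ms @ 6/7 + 1038.961ms (12/7)
3. 1558.442ms @ 18/7 + 519.481ms (6/7)
4. 2077.922ms @ 24/7 + 519.481ms (6/7)
5. 2597.403ms @ 30/7 + 519.481ms (6/7)
6. 3116.883ms @ 36/7 + 519.481ms (6/7)
7. 3636.364ms @ 6 + 909.091ms (3/2)
8. 4545.455ms @ 15/2 + 454.545ms (3/4)
9. 5000.0ms @ 33/4 + 454.545ms (3/4)
10. 5454.545ms @ 9 + 909.091ms (3/2)
11. 6363.636ms @ 21/2 + 454.545ms (3/4)
12. 6818.182ms @ 45/4 + 454.545ms (3/4)
13. 7272.727ms @ 12 + 2727.273ms (9/2)
14. 10000.0ms @ 33/2 + 909.091ms (3/2)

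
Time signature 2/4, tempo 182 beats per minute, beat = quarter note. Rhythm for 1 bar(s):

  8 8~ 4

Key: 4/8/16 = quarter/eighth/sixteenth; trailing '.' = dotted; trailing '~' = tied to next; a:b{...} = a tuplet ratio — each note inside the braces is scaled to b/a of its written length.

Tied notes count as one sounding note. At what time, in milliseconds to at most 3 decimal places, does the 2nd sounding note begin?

1. 0.0ms @ 0 + 164.835ms (1/2)
2. 164.835ms @ 1/2 + 494.505ms (3/2)

note 2 onset = 1/2b = 164.835ms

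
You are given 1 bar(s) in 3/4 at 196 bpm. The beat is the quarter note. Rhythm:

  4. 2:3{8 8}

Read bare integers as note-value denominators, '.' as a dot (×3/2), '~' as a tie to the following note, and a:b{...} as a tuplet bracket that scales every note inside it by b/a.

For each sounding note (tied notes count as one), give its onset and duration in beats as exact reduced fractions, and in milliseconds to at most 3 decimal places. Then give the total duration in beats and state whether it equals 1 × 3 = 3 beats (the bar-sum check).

1) 0.0ms=0b +459.184ms=3/2b
2) 459.184ms=3/2b +229.592ms=3/4b
3) 688.776ms=9/4b +229.592ms=3/4b
Σ=3b of 3 (196bpm 3/4) — PASS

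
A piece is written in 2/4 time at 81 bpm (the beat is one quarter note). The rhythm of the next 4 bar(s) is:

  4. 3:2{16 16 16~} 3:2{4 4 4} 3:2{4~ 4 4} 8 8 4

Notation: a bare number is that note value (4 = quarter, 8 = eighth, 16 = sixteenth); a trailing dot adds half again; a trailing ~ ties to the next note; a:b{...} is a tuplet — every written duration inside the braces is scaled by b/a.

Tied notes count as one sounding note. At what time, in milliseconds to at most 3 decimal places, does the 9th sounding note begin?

note 9 onset = 6b = 4444.444ms

1. 0.0ms @ 0 + 1111.111ms (3/2)
2. 1111.111ms @ 3/2 + 123.457ms (1/6)
3. 1234.568ms @ 5/3 + 123.457ms (1/6)
4. 1358.025ms @ 11/6 + 617.284ms (5/6)
5. 1975.309ms @ 8/3 + 493.827ms (2/3)
6. 2469.136ms @ 10/3 + 493.827ms (2/3)
7. 2962.963ms @ 4 + 987.654ms (4/3)
8. 3950.617ms @ 16/3 + 493.827ms (2/3)
9. 4444.444ms @ 6 + 370.37ms (1/2)
10. 4814.815ms @ 13/2 + 370.37ms (1/2)
11. 5185.185ms @ 7 + 740.741ms (1)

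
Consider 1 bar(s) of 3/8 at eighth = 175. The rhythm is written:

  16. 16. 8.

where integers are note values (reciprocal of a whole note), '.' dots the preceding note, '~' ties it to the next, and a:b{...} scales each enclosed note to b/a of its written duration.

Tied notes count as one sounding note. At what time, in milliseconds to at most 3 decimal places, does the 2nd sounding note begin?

note 2 onset = 3/4b = 257.143ms

1. 0.0ms @ 0 + 257.143ms (3/4)
2. 257.143ms @ 3/4 + 257.143ms (3/4)
3. 514.286ms @ 3/2 + 514.286ms (3/2)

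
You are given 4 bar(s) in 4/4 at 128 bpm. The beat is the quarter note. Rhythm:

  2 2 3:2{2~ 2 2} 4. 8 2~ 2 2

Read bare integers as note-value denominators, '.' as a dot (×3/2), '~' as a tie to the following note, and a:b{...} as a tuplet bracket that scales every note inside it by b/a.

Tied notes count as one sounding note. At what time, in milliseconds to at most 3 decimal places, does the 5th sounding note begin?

note 5 onset = 8b = 3750.0ms

1. 0.0ms @ 0 + 937.5ms (2)
2. 937.5ms @ 2 + 937.5ms (2)
3. 1875.0ms @ 4 + 1250.0ms (8/3)
4. 3125.0ms @ 20/3 + 625.0ms (4/3)
5. 3750.0ms @ 8 + 703.125ms (3/2)
6. 4453.125ms @ 19/2 + 234.375ms (1/2)
7. 4687.5ms @ 10 + 1875.0ms (4)
8. 6562.5ms @ 14 + 937.5ms (2)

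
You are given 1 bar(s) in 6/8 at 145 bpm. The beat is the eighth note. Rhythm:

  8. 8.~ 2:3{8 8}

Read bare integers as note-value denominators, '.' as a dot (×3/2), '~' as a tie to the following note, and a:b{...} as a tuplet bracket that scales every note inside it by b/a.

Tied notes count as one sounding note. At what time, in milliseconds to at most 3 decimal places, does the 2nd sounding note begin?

1. 0.0ms @ 0 + 620.69ms (3/2)
2. 620.69ms @ 3/2 + 1241.379ms (3)
3. 1862.069ms @ 9/2 + 620.69ms (3/2)

note 2 onset = 3/2b = 620.69ms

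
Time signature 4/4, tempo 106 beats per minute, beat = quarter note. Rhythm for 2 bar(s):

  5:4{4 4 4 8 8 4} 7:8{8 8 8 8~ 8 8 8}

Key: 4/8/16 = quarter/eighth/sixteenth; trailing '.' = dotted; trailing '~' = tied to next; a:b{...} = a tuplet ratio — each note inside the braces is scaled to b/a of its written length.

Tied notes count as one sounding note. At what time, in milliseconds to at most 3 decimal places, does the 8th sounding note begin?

note 8 onset = 32/7b = 2587.601ms

1. 0.0ms @ 0 + 452.83ms (4/5)
2. 452.83ms @ 4/5 + 452.83ms (4/5)
3. 905.66ms @ 8/5 + 452.83ms (4/5)
4. 1358.491ms @ 12/5 + 226.415ms (2/5)
5. 1584.906ms @ 14/5 + 226.415ms (2/5)
6. 1811.321ms @ 16/5 + 452.83ms (4/5)
7. 2264.151ms @ 4 + 323.45ms (4/7)
8. 2587.601ms @ 32/7 + 323.45ms (4/7)
9. 2911.051ms @ 36/7 + 323.45ms (4/7)
10. 3234.501ms @ 40/7 + 646.9ms (8/7)
11. 3881.402ms @ 48/7 + 323.45ms (4/7)
12. 4204.852ms @ 52/7 + 323.45ms (4/7)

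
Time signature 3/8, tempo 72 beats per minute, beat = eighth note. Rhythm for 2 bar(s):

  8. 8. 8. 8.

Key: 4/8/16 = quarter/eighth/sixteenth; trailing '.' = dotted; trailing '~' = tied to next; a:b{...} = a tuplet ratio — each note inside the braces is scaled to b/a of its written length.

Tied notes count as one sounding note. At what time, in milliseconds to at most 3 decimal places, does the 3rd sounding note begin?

1. 0.0ms @ 0 + 1250.0ms (3/2)
2. 1250.0ms @ 3/2 + 1250.0ms (3/2)
3. 2500.0ms @ 3 + 1250.0ms (3/2)
4. 3750.0ms @ 9/2 + 1250.0ms (3/2)

note 3 onset = 3b = 2500.0ms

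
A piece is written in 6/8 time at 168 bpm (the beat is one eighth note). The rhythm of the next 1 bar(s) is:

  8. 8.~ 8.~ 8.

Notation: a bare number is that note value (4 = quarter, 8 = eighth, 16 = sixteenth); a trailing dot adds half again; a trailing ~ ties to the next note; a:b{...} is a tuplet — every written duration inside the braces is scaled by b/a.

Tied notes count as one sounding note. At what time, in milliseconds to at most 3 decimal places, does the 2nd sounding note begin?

1. 0.0ms @ 0 + 535.714ms (3/2)
2. 535.714ms @ 3/2 + 1607.143ms (9/2)

note 2 onset = 3/2b = 535.714ms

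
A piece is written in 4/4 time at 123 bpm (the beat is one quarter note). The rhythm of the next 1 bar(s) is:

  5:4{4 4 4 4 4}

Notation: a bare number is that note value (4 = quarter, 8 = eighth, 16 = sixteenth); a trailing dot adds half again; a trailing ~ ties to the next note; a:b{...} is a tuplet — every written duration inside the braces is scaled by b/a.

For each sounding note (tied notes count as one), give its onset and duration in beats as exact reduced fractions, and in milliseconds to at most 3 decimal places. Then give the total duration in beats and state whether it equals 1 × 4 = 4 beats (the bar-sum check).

1) 0.0ms=0b +390.244ms=4/5b
2) 390.244ms=4/5b +390.244ms=4/5b
3) 780.488ms=8/5b +390.244ms=4/5b
4) 1170.732ms=12/5b +390.244ms=4/5b
5) 1560.976ms=16/5b +390.244ms=4/5b
Σ=4b of 4 (123bpm 4/4) — PASS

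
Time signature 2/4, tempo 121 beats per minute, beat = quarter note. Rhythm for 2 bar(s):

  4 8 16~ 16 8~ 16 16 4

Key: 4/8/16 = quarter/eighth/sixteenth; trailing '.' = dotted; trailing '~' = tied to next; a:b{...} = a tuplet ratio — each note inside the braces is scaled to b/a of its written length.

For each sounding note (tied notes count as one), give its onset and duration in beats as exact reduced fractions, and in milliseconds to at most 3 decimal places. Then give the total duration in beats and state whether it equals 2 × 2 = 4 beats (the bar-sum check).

1) 0.0ms=0b +495.868ms=1b
2) 495.868ms=1b +247.934ms=1/2b
3) 743.802ms=3/2b +247.934ms=1/2b
4) 991.736ms=2b +371.901ms=3/4b
5) 1363.636ms=11/4b +123.967ms=1/4b
6) 1487.603ms=3b +495.868ms=1b
Σ=4b of 4 (121bpm 2/4) — PASS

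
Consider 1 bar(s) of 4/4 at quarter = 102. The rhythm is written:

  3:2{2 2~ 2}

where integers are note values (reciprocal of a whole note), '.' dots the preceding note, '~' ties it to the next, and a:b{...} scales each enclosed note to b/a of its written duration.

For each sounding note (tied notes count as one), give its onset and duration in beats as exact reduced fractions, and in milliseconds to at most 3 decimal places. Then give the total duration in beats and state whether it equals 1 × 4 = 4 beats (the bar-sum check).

1) 0.0ms=0b +784.314ms=4/3b
2) 784.314ms=4/3b +1568.627ms=8/3b
Σ=4b of 4 (102bpm 4/4) — PASS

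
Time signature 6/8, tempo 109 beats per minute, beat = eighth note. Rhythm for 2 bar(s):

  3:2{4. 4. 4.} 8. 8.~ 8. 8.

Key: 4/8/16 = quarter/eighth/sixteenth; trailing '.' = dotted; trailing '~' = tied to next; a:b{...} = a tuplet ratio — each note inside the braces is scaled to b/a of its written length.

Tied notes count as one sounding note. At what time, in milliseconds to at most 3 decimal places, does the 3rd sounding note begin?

1. 0.0ms @ 0 + 1100.917ms (2)
2. 1100.917ms @ 2 + 1100.917ms (2)
3. 2201.835ms @ 4 + 1100.917ms (2)
4. 3302.752ms @ 6 + 825.688ms (3/2)
5. 4128.44ms @ 15/2 + 1651.376ms (3)
6. 5779.817ms @ 21/2 + 825.688ms (3/2)

note 3 onset = 4b = 2201.835ms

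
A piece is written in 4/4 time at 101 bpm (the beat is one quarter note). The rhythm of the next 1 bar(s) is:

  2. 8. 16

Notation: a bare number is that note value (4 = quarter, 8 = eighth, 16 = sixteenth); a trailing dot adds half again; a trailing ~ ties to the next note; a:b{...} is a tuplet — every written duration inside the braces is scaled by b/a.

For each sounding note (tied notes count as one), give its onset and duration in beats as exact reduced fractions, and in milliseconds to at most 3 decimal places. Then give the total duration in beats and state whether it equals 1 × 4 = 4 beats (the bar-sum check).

1) 0.0ms=0b +1782.178ms=3b
2) 1782.178ms=3b +445.545ms=3/4b
3) 2227.723ms=15/4b +148.515ms=1/4b
Σ=4b of 4 (101bpm 4/4) — PASS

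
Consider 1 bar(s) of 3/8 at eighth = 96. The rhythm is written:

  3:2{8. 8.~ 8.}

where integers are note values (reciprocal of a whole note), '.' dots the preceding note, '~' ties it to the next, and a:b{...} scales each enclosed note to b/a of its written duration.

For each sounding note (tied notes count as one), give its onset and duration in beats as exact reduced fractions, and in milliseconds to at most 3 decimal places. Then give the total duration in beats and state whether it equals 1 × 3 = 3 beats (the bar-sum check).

1) 0.0ms=0b +625.0ms=1b
2) 625.0ms=1b +1250.0ms=2b
Σ=3b of 3 (96bpm 3/8) — PASS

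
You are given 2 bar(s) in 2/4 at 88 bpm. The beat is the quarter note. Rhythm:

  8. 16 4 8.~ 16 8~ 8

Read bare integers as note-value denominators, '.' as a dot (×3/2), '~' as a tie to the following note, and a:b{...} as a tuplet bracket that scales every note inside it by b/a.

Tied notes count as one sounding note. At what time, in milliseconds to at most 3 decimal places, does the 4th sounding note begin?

note 4 onset = 2b = 1363.636ms

1. 0.0ms @ 0 + 511.364ms (3/4)
2. 511.364ms @ 3/4 + 170.455ms (1/4)
3. 681.818ms @ 1 + 681.818ms (1)
4. 1363.636ms @ 2 + 681.818ms (1)
5. 2045.455ms @ 3 + 681.818ms (1)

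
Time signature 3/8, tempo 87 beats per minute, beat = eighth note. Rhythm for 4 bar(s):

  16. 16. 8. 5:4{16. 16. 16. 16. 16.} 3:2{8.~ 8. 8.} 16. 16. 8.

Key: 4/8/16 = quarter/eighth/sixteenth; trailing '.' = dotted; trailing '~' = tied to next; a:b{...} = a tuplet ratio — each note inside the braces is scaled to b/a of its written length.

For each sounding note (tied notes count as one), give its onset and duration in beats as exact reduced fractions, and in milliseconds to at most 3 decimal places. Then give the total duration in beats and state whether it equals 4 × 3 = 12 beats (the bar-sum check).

1) 0.0ms=0b +517.241ms=3/4b
2) 517.241ms=3/4b +517.241ms=3/4b
3) 1034.483ms=3/2b +1034.483ms=3/2b
4) 2068.966ms=3b +413.793ms=3/5b
5) 2482.759ms=18/5b +413.793ms=3/5b
6) 2896.552ms=21/5b +413.793ms=3/5b
7) 3310.345ms=24/5b +413.793ms=3/5b
8) 3724.138ms=27/5b +413.793ms=3/5b
9) 4137.931ms=6b +1379.31ms=2b
10) 5517.241ms=8b +689.655ms=1b
11) 6206.897ms=9b +517.241ms=3/4b
12) 6724.138ms=39/4b +517.241ms=3/4b
13) 7241.379ms=21/2b +1034.483ms=3/2b
Σ=12b of 12 (87bpm 3/8) — PASS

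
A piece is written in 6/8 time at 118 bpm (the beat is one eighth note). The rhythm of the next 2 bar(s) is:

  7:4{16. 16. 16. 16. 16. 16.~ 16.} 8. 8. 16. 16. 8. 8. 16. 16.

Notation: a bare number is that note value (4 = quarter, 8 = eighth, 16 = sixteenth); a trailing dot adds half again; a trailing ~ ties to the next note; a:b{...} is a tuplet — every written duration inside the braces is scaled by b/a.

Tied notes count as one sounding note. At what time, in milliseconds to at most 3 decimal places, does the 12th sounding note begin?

note 12 onset = 9b = 4576.271ms

1. 0.0ms @ 0 + 217.918ms (3/7)
2. 217.918ms @ 3/7 + 217.918ms (3/7)
3. 435.835ms @ 6/7 + 217.918ms (3/7)
4. 653.753ms @ 9/7 + 217.918ms (3/7)
5. 871.671ms @ 12/7 + 217.918ms (3/7)
6. 1089.588ms @ 15/7 + 435.835ms (6/7)
7. 1525.424ms @ 3 + 762.712ms (3/2)
8. 2288.136ms @ 9/2 + 762.712ms (3/2)
9. 3050.847ms @ 6 + 381.356ms (3/4)
10. 3432.203ms @ 27/4 + 381.356ms (3/4)
11. 3813.559ms @ 15/2 + 762.712ms (3/2)
12. 4576.271ms @ 9 + 762.712ms (3/2)
13. 5338.983ms @ 21/2 + 381.356ms (3/4)
14. 5720.339ms @ 45/4 + 381.356ms (3/4)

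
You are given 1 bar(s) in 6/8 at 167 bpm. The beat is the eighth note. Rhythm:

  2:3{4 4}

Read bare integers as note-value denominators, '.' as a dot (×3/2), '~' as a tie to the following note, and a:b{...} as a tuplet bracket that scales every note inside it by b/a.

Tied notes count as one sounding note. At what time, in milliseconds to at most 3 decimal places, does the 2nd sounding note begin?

1. 0.0ms @ 0 + 1077.844ms (3)
2. 1077.844ms @ 3 + 1077.844ms (3)

note 2 onset = 3b = 1077.844ms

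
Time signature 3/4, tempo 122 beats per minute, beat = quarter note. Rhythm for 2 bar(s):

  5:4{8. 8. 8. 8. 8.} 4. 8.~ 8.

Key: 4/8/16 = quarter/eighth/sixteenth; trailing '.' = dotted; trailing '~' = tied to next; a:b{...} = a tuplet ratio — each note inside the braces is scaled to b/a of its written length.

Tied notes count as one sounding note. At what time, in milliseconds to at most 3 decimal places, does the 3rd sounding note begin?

note 3 onset = 6/5b = 590.164ms

1. 0.0ms @ 0 + 295.082ms (3/5)
2. 295.082ms @ 3/5 + 295.082ms (3/5)
3. 590.164ms @ 6/5 + 295.082ms (3/5)
4. 885.246ms @ 9/5 + 295.082ms (3/5)
5. 1180.328ms @ 12/5 + 295.082ms (3/5)
6. 1475.41ms @ 3 + 737.705ms (3/2)
7. 2213.115ms @ 9/2 + 737.705ms (3/2)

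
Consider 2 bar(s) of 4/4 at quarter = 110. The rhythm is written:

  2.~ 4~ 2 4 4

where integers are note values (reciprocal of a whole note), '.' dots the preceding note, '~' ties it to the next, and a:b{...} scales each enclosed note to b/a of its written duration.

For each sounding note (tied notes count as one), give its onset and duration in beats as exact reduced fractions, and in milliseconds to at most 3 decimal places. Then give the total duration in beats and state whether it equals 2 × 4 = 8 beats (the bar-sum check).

1) 0.0ms=0b +3272.727ms=6b
2) 3272.727ms=6b +545.455ms=1b
3) 3818.182ms=7b +545.455ms=1b
Σ=8b of 8 (110bpm 4/4) — PASS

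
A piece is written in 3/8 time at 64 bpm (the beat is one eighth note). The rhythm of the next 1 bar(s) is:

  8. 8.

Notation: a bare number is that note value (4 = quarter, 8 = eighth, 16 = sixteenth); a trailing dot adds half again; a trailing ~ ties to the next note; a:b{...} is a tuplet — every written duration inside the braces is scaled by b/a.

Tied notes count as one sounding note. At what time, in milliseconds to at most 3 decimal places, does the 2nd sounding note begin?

note 2 onset = 3/2b = 1406.25ms

1. 0.0ms @ 0 + 1406.25ms (3/2)
2. 1406.25ms @ 3/2 + 1406.25ms (3/2)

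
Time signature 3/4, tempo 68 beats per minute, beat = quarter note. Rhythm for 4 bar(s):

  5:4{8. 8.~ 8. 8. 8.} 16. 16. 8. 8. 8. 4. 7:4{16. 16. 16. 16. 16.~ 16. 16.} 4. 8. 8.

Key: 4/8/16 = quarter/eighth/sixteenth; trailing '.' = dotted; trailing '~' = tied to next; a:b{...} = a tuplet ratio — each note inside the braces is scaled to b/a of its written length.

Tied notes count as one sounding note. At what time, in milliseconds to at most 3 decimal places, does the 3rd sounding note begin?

1. 0.0ms @ 0 + 529.412ms (3/5)
2. 529.412ms @ 3/5 + 1058.824ms (6/5)
3. 1588.235ms @ 9/5 + 529.412ms (3/5)
4. 2117.647ms @ 12/5 + 529.412ms (3/5)
5. 2647.059ms @ 3 + 330.882ms (3/8)
6. 2977.941ms @ 27/8 + 330.882ms (3/8)
7. 3308.824ms @ 15/4 + 661.765ms (3/4)
8. 3970.588ms @ 9/2 + 661.765ms (3/4)
9. 4632.353ms @ 21/4 + 661.765ms (3/4)
10. 5294.118ms @ 6 + 1323.529ms (3/2)
11. 6617.647ms @ 15/2 + 189.076ms (3/14)
12. 6806.723ms @ 54/7 + 189.076ms (3/14)
13. 6995.798ms @ 111/14 + 189.076ms (3/14)
14. 7184.874ms @ 57/7 + 189.076ms (3/14)
15. 7373.95ms @ 117/14 + 378.151ms (3/7)
16. 7752.101ms @ 123/14 + 189.076ms (3/14)
17. 7941.176ms @ 9 + 1323.529ms (3/2)
18. 9264.706ms @ 21/2 + 661.765ms (3/4)
19. 9926.471ms @ 45/4 + 661.765ms (3/4)

note 3 onset = 9/5b = 1588.235ms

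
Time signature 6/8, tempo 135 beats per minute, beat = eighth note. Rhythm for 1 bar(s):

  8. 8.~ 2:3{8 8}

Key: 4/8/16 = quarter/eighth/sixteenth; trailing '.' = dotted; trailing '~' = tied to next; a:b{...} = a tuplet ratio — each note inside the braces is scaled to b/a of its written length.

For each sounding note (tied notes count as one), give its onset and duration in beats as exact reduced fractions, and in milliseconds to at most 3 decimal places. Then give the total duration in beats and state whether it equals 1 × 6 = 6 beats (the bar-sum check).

1) 0.0ms=0b +666.667ms=3/2b
2) 666.667ms=3/2b +1333.333ms=3b
3) 2000.0ms=9/2b +666.667ms=3/2b
Σ=6b of 6 (135bpm 6/8) — PASS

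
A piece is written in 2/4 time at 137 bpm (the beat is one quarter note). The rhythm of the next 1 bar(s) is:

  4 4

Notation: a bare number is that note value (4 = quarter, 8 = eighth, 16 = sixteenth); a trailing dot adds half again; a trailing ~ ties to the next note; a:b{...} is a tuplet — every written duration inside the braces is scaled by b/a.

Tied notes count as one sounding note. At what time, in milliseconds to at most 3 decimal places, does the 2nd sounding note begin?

1. 0.0ms @ 0 + 437.956ms (1)
2. 437.956ms @ 1 + 437.956ms (1)

note 2 onset = 1b = 437.956ms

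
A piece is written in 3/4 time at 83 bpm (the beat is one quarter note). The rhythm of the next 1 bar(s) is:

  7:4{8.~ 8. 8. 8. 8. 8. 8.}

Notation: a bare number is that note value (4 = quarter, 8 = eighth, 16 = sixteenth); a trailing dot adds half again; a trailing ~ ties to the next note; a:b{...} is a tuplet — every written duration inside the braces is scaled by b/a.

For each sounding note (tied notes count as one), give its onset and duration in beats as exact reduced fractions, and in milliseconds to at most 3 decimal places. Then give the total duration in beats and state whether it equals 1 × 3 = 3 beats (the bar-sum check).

1) 0.0ms=0b +619.621ms=6/7b
2) 619.621ms=6/7b +309.811ms=3/7b
3) 929.432ms=9/7b +309.811ms=3/7b
4) 1239.243ms=12/7b +309.811ms=3/7b
5) 1549.053ms=15/7b +309.811ms=3/7b
6) 1858.864ms=18/7b +309.811ms=3/7b
Σ=3b of 3 (83bpm 3/4) — PASS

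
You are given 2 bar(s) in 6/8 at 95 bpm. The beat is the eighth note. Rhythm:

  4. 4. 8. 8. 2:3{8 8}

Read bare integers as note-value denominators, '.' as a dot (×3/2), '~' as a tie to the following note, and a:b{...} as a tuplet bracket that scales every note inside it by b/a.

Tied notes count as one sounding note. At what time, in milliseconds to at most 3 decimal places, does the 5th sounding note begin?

1. 0.0ms @ 0 + 1894.737ms (3)
2. 1894.737ms @ 3 + 1894.737ms (3)
3. 3789.474ms @ 6 + 947.368ms (3/2)
4. 4736.842ms @ 15/2 + 947.368ms (3/2)
5. 5684.211ms @ 9 + 947.368ms (3/2)
6. 6631.579ms @ 21/2 + 947.368ms (3/2)

note 5 onset = 9b = 5684.211ms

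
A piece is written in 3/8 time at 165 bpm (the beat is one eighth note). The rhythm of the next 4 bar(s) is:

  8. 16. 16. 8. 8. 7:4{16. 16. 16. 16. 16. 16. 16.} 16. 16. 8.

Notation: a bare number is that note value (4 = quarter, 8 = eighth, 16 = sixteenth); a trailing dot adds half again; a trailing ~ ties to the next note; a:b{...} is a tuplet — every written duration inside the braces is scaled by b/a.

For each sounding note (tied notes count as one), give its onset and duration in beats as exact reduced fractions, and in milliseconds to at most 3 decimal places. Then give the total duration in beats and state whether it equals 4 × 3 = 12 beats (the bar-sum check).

1) 0.0ms=0b +545.455ms=3/2b
2) 545.455ms=3/2b +272.727ms=3/4b
3) 818.182ms=9/4b +272.727ms=3/4b
4) 1090.909ms=3b +545.455ms=3/2b
5) 1636.364ms=9/2b +545.455ms=3/2b
6) 2181.818ms=6b +155.844ms=3/7b
7) 2337.662ms=45/7b +155.844ms=3/7b
8) 2493.506ms=48/7b +155.844ms=3/7b
9) 2649.351ms=51/7b +155.844ms=3/7b
10) 2805.195ms=54/7b +155.844ms=3/7b
11) 2961.039ms=57/7b +155.844ms=3/7b
12) 3116.883ms=60/7b +155.844ms=3/7b
13) 3272.727ms=9b +272.727ms=3/4b
14) 3545.455ms=39/4b +272.727ms=3/4b
15) 3818.182ms=21/2b +545.455ms=3/2b
Σ=12b of 12 (165bpm 3/8) — PASS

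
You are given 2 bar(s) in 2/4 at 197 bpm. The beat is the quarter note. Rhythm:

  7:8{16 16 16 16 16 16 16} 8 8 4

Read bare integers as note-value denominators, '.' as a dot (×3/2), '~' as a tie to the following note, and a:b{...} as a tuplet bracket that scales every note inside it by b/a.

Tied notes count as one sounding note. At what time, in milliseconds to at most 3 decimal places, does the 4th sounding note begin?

note 4 onset = 6/7b = 261.059ms

1. 0.0ms @ 0 + 87.02ms (2/7)
2. 87.02ms @ 2/7 + 87.02ms (2/7)
3. 174.039ms @ 4/7 + 87.02ms (2/7)
4. 261.059ms @ 6/7 + 87.02ms (2/7)
5. 348.078ms @ 8/7 + 87.02ms (2/7)
6. 435.098ms @ 10/7 + 87.02ms (2/7)
7. 522.117ms @ 12/7 + 87.02ms (2/7)
8. 609.137ms @ 2 + 152.284ms (1/2)
9. 761.421ms @ 5/2 + 152.284ms (1/2)
10. 913.706ms @ 3 + 304.569ms (1)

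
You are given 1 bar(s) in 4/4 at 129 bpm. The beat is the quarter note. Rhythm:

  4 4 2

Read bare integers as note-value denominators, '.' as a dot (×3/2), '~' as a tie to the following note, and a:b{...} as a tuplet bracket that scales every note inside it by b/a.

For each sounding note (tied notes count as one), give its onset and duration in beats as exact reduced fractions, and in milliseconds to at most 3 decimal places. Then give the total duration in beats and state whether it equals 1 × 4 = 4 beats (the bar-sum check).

1) 0.0ms=0b +465.116ms=1b
2) 465.116ms=1b +465.116ms=1b
3) 930.233ms=2b +930.233ms=2b
Σ=4b of 4 (129bpm 4/4) — PASS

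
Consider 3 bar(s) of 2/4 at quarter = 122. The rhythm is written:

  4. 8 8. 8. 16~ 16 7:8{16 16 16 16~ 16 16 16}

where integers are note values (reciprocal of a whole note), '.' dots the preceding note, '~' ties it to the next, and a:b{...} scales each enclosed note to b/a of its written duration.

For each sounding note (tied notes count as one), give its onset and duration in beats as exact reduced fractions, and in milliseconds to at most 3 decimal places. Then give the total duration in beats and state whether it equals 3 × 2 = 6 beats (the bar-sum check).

1) 0.0ms=0b +737.705ms=3/2b
2) 737.705ms=3/2b +245.902ms=1/2b
3) 983.607ms=2b +368.852ms=3/4b
4) 1352.459ms=11/4b +368.852ms=3/4b
5) 1721.311ms=7/2b +245.902ms=1/2b
6) 1967.213ms=4b +140.515ms=2/7b
7) 2107.728ms=30/7b +140.515ms=2/7b
8) 2248.244ms=32/7b +140.515ms=2/7b
9) 2388.759ms=34/7b +281.03ms=4/7b
10) 2669.789ms=38/7b +140.515ms=2/7b
11) 2810.304ms=40/7b +140.515ms=2/7b
Σ=6b of 6 (122bpm 2/4) — PASS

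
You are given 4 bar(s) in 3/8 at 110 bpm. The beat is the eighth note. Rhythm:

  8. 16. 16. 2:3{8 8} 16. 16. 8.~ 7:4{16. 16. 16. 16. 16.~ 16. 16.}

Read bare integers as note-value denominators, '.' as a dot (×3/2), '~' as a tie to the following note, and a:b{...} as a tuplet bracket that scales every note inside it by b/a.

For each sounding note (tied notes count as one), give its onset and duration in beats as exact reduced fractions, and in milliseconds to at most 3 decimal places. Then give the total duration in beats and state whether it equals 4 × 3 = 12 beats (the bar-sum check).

1) 0.0ms=0b +818.182ms=3/2b
2) 818.182ms=3/2b +409.091ms=3/4b
3) 1227.273ms=9/4b +409.091ms=3/4b
4) 1636.364ms=3b +818.182ms=3/2b
5) 2454.545ms=9/2b +818.182ms=3/2b
6) 3272.727ms=6b +409.091ms=3/4b
7) 3681.818ms=27/4b +409.091ms=3/4b
8) 4090.909ms=15/2b +1051.948ms=27/14b
9) 5142.857ms=66/7b +233.766ms=3/7b
10) 5376.623ms=69/7b +233.766ms=3/7b
11) 5610.39ms=72/7b +233.766ms=3/7b
12) 5844.156ms=75/7b +467.532ms=6/7b
13) 6311.688ms=81/7b +233.766ms=3/7b
Σ=12b of 12 (110bpm 3/8) — PASS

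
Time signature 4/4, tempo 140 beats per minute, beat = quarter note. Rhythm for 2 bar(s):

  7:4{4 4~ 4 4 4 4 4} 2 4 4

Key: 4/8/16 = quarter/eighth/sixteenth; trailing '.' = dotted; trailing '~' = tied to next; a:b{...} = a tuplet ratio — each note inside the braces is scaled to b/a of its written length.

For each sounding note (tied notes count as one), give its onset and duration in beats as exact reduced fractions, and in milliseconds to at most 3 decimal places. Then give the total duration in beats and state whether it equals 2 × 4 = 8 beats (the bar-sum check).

1) 0.0ms=0b +244.898ms=4/7b
2) 244.898ms=4/7b +489.796ms=8/7b
3) 734.694ms=12/7b +244.898ms=4/7b
4) 979.592ms=16/7b +244.898ms=4/7b
5) 1224.49ms=20/7b +244.898ms=4/7b
6) 1469.388ms=24/7b +244.898ms=4/7b
7) 1714.286ms=4b +857.143ms=2b
8) 2571.429ms=6b +428.571ms=1b
9) 3000.0ms=7b +428.571ms=1b
Σ=8b of 8 (140bpm 4/4) — PASS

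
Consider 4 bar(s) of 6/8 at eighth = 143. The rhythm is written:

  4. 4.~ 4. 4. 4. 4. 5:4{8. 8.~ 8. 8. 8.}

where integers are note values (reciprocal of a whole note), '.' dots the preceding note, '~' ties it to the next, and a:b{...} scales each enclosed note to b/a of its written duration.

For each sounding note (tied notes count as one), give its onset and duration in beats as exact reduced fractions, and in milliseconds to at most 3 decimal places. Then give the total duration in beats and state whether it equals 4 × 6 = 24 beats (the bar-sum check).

1) 0.0ms=0b +1258.741ms=3b
2) 1258.741ms=3b +2517.483ms=6b
3) 3776.224ms=9b +1258.741ms=3b
4) 5034.965ms=12b +1258.741ms=3b
5) 6293.706ms=15b +1258.741ms=3b
6) 7552.448ms=18b +503.497ms=6/5b
7) 8055.944ms=96/5b +1006.993ms=12/5b
8) 9062.937ms=108/5b +503.497ms=6/5b
9) 9566.434ms=114/5b +503.497ms=6/5b
Σ=24b of 24 (143bpm 6/8) — PASS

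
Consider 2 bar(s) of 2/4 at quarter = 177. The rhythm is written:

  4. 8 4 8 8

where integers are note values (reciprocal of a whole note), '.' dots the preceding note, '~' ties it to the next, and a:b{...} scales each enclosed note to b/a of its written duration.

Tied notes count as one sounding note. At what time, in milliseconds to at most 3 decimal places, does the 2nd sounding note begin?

note 2 onset = 3/2b = 508.475ms

1. 0.0ms @ 0 + 508.475ms (3/2)
2. 508.475ms @ 3/2 + 169.492ms (1/2)
3. 677.966ms @ 2 + 338.983ms (1)
4. 1016.949ms @ 3 + 169.492ms (1/2)
5. 1186.441ms @ 7/2 + 169.492ms (1/2)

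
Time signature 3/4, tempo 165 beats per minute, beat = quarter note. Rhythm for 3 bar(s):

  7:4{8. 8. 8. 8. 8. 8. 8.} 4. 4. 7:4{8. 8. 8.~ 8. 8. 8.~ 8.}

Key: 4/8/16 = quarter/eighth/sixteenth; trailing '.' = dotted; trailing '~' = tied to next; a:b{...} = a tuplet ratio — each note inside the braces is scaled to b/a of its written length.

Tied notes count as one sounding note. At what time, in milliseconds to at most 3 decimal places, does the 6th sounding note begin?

note 6 onset = 15/7b = 779.221ms

1. 0.0ms @ 0 + 155.844ms (3/7)
2. 155.844ms @ 3/7 + 155.844ms (3/7)
3. 311.688ms @ 6/7 + 155.844ms (3/7)
4. 467.532ms @ 9/7 + 155.844ms (3/7)
5. 623.377ms @ 12/7 + 155.844ms (3/7)
6. 779.221ms @ 15/7 + 155.844ms (3/7)
7. 935.065ms @ 18/7 + 155.844ms (3/7)
8. 1090.909ms @ 3 + 545.455ms (3/2)
9. 1636.364ms @ 9/2 + 545.455ms (3/2)
10. 2181.818ms @ 6 + 155.844ms (3/7)
11. 2337.662ms @ 45/7 + 155.844ms (3/7)
12. 2493.506ms @ 48/7 + 311.688ms (6/7)
13. 2805.195ms @ 54/7 + 155.844ms (3/7)
14. 2961.039ms @ 57/7 + 311.688ms (6/7)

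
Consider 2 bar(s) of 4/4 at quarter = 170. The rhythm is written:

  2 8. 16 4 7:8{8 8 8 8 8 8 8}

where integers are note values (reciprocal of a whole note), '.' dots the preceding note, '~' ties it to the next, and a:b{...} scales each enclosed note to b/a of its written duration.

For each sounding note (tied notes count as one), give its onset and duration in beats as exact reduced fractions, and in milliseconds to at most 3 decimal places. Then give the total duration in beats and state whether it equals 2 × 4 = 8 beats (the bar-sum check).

1) 0.0ms=0b +705.882ms=2b
2) 705.882ms=2b +264.706ms=3/4b
3) 970.588ms=11/4b +88.235ms=1/4b
4) 1058.824ms=3b +352.941ms=1b
5) 1411.765ms=4b +201.681ms=4/7b
6) 1613.445ms=32/7b +201.681ms=4/7b
7) 1815.126ms=36/7b +201.681ms=4/7b
8) 2016.807ms=40/7b +201.681ms=4/7b
9) 2218.487ms=44/7b +201.681ms=4/7b
10) 2420.168ms=48/7b +201.681ms=4/7b
11) 2621.849ms=52/7b +201.681ms=4/7b
Σ=8b of 8 (170bpm 4/4) — PASS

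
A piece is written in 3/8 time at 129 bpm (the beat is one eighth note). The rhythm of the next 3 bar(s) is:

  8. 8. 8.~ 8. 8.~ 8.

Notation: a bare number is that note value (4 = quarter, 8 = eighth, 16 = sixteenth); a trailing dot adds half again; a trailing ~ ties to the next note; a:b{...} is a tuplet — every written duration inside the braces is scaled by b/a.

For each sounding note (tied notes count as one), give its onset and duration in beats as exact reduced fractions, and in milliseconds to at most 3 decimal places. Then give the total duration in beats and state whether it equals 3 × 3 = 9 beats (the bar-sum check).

1) 0.0ms=0b +697.674ms=3/2b
2) 697.674ms=3/2b +697.674ms=3/2b
3) 1395.349ms=3b +1395.349ms=3b
4) 2790.698ms=6b +1395.349ms=3b
Σ=9b of 9 (129bpm 3/8) — PASS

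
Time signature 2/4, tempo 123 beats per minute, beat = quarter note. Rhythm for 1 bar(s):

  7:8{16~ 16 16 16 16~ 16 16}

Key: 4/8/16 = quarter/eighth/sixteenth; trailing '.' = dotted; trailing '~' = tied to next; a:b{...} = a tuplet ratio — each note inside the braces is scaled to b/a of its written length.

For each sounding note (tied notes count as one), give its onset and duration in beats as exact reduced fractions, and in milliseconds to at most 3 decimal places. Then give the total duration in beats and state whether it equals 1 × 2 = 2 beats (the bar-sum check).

1) 0.0ms=0b +278.746ms=4/7b
2) 278.746ms=4/7b +139.373ms=2/7b
3) 418.118ms=6/7b +139.373ms=2/7b
4) 557.491ms=8/7b +278.746ms=4/7b
5) 836.237ms=12/7b +139.373ms=2/7b
Σ=2b of 2 (123bpm 2/4) — PASS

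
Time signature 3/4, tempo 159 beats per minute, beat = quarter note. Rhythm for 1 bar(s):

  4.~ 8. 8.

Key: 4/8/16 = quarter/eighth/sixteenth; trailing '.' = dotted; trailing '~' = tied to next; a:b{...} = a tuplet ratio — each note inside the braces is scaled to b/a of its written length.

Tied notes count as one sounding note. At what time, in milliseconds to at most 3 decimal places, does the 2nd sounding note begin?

1. 0.0ms @ 0 + 849.057ms (9/4)
2. 849.057ms @ 9/4 + 283.019ms (3/4)

note 2 onset = 9/4b = 849.057ms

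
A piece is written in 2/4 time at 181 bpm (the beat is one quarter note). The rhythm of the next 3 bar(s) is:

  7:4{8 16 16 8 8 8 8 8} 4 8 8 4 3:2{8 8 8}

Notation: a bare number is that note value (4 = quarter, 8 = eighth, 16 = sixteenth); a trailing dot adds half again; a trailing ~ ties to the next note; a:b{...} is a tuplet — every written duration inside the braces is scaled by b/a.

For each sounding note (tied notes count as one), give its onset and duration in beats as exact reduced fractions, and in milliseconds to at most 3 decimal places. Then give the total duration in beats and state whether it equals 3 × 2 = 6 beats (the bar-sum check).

1) 0.0ms=0b +94.712ms=2/7b
2) 94.712ms=2/7b +47.356ms=1/7b
3) 142.068ms=3/7b +47.356ms=1/7b
4) 189.424ms=4/7b +94.712ms=2/7b
5) 284.136ms=6/7b +94.712ms=2/7b
6) 378.848ms=8/7b +94.712ms=2/7b
7) 473.56ms=10/7b +94.712ms=2/7b
8) 568.272ms=12/7b +94.712ms=2/7b
9) 662.983ms=2b +331.492ms=1b
10) 994.475ms=3b +165.746ms=1/2b
11) 1160.221ms=7/2b +165.746ms=1/2b
12) 1325.967ms=4b +331.492ms=1b
13) 1657.459ms=5b +110.497ms=1/3b
14) 1767.956ms=16/3b +110.497ms=1/3b
15) 1878.453ms=17/3b +110.497ms=1/3b
Σ=6b of 6 (181bpm 2/4) — PASS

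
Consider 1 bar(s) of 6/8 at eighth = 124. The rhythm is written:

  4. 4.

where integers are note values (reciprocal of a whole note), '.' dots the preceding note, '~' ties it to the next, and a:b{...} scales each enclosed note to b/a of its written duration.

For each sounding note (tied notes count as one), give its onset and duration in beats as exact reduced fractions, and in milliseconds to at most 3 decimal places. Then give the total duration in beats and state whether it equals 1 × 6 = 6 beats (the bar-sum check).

1) 0.0ms=0b +1451.613ms=3b
2) 1451.613ms=3b +1451.613ms=3b
Σ=6b of 6 (124bpm 6/8) — PASS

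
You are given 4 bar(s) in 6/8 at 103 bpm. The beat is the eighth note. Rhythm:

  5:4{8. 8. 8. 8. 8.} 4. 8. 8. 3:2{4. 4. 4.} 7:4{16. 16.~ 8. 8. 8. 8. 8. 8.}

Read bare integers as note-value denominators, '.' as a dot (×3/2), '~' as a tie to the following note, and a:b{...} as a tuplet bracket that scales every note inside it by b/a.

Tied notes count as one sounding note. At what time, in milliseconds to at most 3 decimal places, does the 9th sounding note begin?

note 9 onset = 12b = 6990.291ms

1. 0.0ms @ 0 + 699.029ms (6/5)
2. 699.029ms @ 6/5 + 699.029ms (6/5)
3. 1398.058ms @ 12/5 + 699.029ms (6/5)
4. 2097.087ms @ 18/5 + 699.029ms (6/5)
5. 2796.117ms @ 24/5 + 699.029ms (6/5)
6. 3495.146ms @ 6 + 1747.573ms (3)
7. 5242.718ms @ 9 + 873.786ms (3/2)
8. 6116.505ms @ 21/2 + 873.786ms (3/2)
9. 6990.291ms @ 12 + 1165.049ms (2)
10. 8155.34ms @ 14 + 1165.049ms (2)
11. 9320.388ms @ 16 + 1165.049ms (2)
12. 10485.437ms @ 18 + 249.653ms (3/7)
13. 10735.09ms @ 129/7 + 748.96ms (9/7)
14. 11484.05ms @ 138/7 + 499.307ms (6/7)
15. 11983.356ms @ 144/7 + 499.307ms (6/7)
16. 12482.663ms @ 150/7 + 499.307ms (6/7)
17. 12981.969ms @ 156/7 + 499.307ms (6/7)
18. 13481.276ms @ 162/7 + 499.307ms (6/7)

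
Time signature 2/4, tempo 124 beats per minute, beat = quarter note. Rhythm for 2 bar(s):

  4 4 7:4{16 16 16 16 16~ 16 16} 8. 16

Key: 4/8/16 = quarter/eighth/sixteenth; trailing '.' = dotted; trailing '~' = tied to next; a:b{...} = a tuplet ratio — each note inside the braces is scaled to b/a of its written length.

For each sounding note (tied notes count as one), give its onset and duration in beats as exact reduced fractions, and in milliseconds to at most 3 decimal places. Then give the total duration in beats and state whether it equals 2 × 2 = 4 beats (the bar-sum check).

1) 0.0ms=0b +483.871ms=1b
2) 483.871ms=1b +483.871ms=1b
3) 967.742ms=2b +69.124ms=1/7b
4) 1036.866ms=15/7b +69.124ms=1/7b
5) 1105.991ms=16/7b +69.124ms=1/7b
6) 1175.115ms=17/7b +69.124ms=1/7b
7) 1244.24ms=18/7b +138.249ms=2/7b
8) 1382.488ms=20/7b +69.124ms=1/7b
9) 1451.613ms=3b +362.903ms=3/4b
10) 1814.516ms=15/4b +120.968ms=1/4b
Σ=4b of 4 (124bpm 2/4) — PASS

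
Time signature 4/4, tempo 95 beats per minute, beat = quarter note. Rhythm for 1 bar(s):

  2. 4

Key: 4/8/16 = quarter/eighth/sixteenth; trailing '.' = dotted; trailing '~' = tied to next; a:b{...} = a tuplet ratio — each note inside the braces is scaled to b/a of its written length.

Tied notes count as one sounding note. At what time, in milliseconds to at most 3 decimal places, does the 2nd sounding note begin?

note 2 onset = 3b = 1894.737ms

1. 0.0ms @ 0 + 1894.737ms (3)
2. 1894.737ms @ 3 + 631.579ms (1)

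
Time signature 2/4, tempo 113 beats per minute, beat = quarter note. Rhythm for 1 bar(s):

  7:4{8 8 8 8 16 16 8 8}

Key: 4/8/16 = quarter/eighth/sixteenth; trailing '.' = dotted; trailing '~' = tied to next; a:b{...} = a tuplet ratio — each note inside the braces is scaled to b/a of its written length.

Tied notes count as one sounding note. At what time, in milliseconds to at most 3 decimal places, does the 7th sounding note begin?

1. 0.0ms @ 0 + 151.707ms (2/7)
2. 151.707ms @ 2/7 + 151.707ms (2/7)
3. 303.413ms @ 4/7 + 151.707ms (2/7)
4. 455.12ms @ 6/7 + 151.707ms (2/7)
5. 606.827ms @ 8/7 + 75.853ms (1/7)
6. 682.68ms @ 9/7 + 75.853ms (1/7)
7. 758.534ms @ 10/7 + 151.707ms (2/7)
8. 910.24ms @ 12/7 + 151.707ms (2/7)

note 7 onset = 10/7b = 758.534ms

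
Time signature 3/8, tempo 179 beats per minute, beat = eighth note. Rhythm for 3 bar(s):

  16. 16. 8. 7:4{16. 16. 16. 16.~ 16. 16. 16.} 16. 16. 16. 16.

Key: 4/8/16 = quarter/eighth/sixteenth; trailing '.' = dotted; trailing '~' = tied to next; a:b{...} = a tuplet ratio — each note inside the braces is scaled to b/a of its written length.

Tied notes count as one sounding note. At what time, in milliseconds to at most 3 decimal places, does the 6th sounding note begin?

note 6 onset = 27/7b = 1292.897ms

1. 0.0ms @ 0 + 251.397ms (3/4)
2. 251.397ms @ 3/4 + 251.397ms (3/4)
3. 502.793ms @ 3/2 + 502.793ms (3/2)
4. 1005.587ms @ 3 + 143.655ms (3/7)
5. 1149.242ms @ 24/7 + 143.655ms (3/7)
6. 1292.897ms @ 27/7 + 143.655ms (3/7)
7. 1436.552ms @ 30/7 + 287.31ms (6/7)
8. 1723.863ms @ 36/7 + 143.655ms (3/7)
9. 1867.518ms @ 39/7 + 143.655ms (3/7)
10. 2011.173ms @ 6 + 251.397ms (3/4)
11. 2262.57ms @ 27/4 + 251.397ms (3/4)
12. 2513.966ms @ 15/2 + 251.397ms (3/4)
13. 2765.363ms @ 33/4 + 251.397ms (3/4)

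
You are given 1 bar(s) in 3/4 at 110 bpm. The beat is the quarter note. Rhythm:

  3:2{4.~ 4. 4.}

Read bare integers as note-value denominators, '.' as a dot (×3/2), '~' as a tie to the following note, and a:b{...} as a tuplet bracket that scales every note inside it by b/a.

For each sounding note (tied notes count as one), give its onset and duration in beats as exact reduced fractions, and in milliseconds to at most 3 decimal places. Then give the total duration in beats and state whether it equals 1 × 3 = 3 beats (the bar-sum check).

1) 0.0ms=0b +1090.909ms=2b
2) 1090.909ms=2b +545.455ms=1b
Σ=3b of 3 (110bpm 3/4) — PASS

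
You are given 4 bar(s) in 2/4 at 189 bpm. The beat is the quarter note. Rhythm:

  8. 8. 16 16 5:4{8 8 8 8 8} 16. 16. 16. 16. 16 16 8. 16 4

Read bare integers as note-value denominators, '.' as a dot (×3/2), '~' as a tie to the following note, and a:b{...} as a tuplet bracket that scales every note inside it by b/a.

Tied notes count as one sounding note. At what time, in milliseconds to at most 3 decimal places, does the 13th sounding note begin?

note 13 onset = 41/8b = 1626.984ms

1. 0.0ms @ 0 + 238.095ms (3/4)
2. 238.095ms @ 3/4 + 238.095ms (3/4)
3. 476.19ms @ 3/2 + 79.365ms (1/4)
4. 555.556ms @ 7/4 + 79.365ms (1/4)
5. 634.921ms @ 2 + 126.984ms (2/5)
6. 761.905ms @ 12/5 + 126.984ms (2/5)
7. 888.889ms @ 14/5 + 126.984ms (2/5)
8. 1015.873ms @ 16/5 + 126.984ms (2/5)
9. 1142.857ms @ 18/5 + 126.984ms (2/5)
10. 1269.841ms @ 4 + 119.048ms (3/8)
11. 1388.889ms @ 35/8 + 119.048ms (3/8)
12. 1507.937ms @ 19/4 + 119.048ms (3/8)
13. 1626.984ms @ 41/8 + 119.048ms (3/8)
14. 1746.032ms @ 11/2 + 79.365ms (1/4)
15. 1825.397ms @ 23/4 + 79.365ms (1/4)
16. 1904.762ms @ 6 + 238.095ms (3/4)
17. 2142.857ms @ 27/4 + 79.365ms (1/4)
18. 2222.222ms @ 7 + 317.46ms (1)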